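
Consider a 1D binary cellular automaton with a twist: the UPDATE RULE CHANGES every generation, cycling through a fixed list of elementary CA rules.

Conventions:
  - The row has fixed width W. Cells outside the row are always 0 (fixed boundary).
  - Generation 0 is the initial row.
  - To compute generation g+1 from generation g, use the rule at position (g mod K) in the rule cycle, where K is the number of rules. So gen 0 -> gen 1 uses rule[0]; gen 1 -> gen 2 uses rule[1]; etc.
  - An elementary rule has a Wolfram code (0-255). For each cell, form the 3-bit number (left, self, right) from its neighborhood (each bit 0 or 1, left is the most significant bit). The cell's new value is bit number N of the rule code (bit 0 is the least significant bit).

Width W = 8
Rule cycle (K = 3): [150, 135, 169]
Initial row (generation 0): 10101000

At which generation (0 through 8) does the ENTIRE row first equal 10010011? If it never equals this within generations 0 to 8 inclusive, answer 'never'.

Gen 0: 10101000
Gen 1 (rule 150): 10101100
Gen 2 (rule 135): 10100001
Gen 3 (rule 169): 01001100
Gen 4 (rule 150): 11110010
Gen 5 (rule 135): 01100110
Gen 6 (rule 169): 01000100
Gen 7 (rule 150): 11101110
Gen 8 (rule 135): 01000100

Answer: never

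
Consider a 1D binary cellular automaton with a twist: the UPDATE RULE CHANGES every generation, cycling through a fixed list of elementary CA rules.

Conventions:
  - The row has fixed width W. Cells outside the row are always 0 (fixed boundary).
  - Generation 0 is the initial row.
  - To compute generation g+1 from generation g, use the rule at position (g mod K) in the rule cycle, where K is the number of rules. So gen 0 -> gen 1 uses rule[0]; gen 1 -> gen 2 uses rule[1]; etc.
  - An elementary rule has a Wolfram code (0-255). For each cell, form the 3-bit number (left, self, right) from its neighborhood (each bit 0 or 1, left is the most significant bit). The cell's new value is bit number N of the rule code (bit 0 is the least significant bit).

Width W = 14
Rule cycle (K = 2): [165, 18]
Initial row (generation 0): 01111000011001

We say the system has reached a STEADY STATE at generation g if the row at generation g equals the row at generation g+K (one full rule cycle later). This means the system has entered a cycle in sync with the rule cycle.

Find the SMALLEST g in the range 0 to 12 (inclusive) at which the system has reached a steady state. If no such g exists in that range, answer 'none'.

Answer: 6

Derivation:
Gen 0: 01111000011001
Gen 1 (rule 165): 00110011000001
Gen 2 (rule 18): 01001100100010
Gen 3 (rule 165): 01000000101010
Gen 4 (rule 18): 10100001000001
Gen 5 (rule 165): 11101101011101
Gen 6 (rule 18): 00000000000000
Gen 7 (rule 165): 11111111111111
Gen 8 (rule 18): 00000000000000
Gen 9 (rule 165): 11111111111111
Gen 10 (rule 18): 00000000000000
Gen 11 (rule 165): 11111111111111
Gen 12 (rule 18): 00000000000000
Gen 13 (rule 165): 11111111111111
Gen 14 (rule 18): 00000000000000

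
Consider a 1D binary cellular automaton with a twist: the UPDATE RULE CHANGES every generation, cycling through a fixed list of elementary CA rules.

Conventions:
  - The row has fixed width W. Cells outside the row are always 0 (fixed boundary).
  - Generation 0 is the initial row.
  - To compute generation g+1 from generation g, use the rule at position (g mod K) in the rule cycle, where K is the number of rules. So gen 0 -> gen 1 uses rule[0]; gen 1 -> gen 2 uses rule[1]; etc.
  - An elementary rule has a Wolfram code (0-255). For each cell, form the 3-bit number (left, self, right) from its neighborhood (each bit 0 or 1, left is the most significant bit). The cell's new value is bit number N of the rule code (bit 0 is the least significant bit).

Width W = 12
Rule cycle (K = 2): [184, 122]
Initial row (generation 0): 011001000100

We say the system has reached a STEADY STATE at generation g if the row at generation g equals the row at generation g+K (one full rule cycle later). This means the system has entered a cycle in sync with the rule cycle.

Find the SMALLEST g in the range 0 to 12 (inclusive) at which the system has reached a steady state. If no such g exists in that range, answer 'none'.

Answer: 8

Derivation:
Gen 0: 011001000100
Gen 1 (rule 184): 010100100010
Gen 2 (rule 122): 101011010101
Gen 3 (rule 184): 010110101010
Gen 4 (rule 122): 101111010101
Gen 5 (rule 184): 011110101010
Gen 6 (rule 122): 110011010101
Gen 7 (rule 184): 101010101010
Gen 8 (rule 122): 010101010101
Gen 9 (rule 184): 001010101010
Gen 10 (rule 122): 010101010101
Gen 11 (rule 184): 001010101010
Gen 12 (rule 122): 010101010101
Gen 13 (rule 184): 001010101010
Gen 14 (rule 122): 010101010101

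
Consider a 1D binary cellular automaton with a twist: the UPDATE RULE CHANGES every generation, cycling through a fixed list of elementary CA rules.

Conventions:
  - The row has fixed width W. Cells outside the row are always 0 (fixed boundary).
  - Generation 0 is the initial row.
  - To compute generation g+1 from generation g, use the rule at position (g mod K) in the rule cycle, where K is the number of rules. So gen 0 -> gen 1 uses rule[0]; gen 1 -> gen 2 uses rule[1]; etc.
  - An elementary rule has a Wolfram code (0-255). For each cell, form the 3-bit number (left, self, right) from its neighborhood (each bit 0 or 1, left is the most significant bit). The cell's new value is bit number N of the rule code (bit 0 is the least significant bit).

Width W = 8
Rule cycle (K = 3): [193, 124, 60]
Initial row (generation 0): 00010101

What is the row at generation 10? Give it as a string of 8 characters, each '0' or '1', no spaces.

Gen 0: 00010101
Gen 1 (rule 193): 11000000
Gen 2 (rule 124): 11100000
Gen 3 (rule 60): 10010000
Gen 4 (rule 193): 00000111
Gen 5 (rule 124): 00000101
Gen 6 (rule 60): 00000111
Gen 7 (rule 193): 11110011
Gen 8 (rule 124): 10011011
Gen 9 (rule 60): 11010110
Gen 10 (rule 193): 01000010

Answer: 01000010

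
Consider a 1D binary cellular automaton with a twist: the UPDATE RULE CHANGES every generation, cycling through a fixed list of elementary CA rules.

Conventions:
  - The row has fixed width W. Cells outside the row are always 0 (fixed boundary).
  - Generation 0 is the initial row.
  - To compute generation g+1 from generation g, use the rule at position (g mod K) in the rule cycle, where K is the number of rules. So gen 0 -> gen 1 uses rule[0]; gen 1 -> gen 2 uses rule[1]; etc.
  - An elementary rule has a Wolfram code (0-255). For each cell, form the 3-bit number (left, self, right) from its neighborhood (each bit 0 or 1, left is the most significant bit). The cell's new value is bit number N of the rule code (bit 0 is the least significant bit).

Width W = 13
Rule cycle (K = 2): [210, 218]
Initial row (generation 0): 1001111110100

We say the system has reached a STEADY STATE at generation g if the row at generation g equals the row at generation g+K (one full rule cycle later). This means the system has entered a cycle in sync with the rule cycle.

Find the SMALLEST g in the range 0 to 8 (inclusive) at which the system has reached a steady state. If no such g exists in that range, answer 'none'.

Gen 0: 1001111110100
Gen 1 (rule 210): 0110111110010
Gen 2 (rule 218): 1110111111101
Gen 3 (rule 210): 0110011111100
Gen 4 (rule 218): 1111111111110
Gen 5 (rule 210): 0111111111111
Gen 6 (rule 218): 1111111111111
Gen 7 (rule 210): 0111111111111
Gen 8 (rule 218): 1111111111111
Gen 9 (rule 210): 0111111111111
Gen 10 (rule 218): 1111111111111

Answer: 5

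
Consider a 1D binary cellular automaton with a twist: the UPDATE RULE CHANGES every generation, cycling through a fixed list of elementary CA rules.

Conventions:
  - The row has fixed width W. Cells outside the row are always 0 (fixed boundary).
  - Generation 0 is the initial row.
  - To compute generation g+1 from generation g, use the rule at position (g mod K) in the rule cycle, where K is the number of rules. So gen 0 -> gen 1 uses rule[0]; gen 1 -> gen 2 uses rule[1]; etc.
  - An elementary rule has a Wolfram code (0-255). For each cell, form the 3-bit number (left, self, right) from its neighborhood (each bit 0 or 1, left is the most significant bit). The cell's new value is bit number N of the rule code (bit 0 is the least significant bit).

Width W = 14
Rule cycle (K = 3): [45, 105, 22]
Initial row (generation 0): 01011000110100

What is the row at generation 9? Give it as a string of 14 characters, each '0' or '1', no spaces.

Answer: 10011001111111

Derivation:
Gen 0: 01011000110100
Gen 1 (rule 45): 01110010101101
Gen 2 (rule 105): 01010001011110
Gen 3 (rule 22): 11011011000001
Gen 4 (rule 45): 10110110011101
Gen 5 (rule 105): 01111110010110
Gen 6 (rule 22): 10000001110001
Gen 7 (rule 45): 10111101000101
Gen 8 (rule 105): 01100110010010
Gen 9 (rule 22): 10011001111111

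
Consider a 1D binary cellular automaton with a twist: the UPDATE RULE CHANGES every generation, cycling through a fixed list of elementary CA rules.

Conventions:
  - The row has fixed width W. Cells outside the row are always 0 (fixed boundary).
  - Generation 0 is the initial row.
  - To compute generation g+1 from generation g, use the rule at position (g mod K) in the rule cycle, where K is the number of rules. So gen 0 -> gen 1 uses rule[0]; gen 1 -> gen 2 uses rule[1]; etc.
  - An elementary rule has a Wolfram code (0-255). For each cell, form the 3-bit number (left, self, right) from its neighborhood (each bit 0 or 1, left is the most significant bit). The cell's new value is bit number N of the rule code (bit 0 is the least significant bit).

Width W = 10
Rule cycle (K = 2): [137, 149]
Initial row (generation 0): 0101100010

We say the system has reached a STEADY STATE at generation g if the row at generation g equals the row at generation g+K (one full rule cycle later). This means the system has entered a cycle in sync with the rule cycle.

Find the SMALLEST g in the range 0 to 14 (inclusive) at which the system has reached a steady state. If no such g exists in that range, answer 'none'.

Answer: none

Derivation:
Gen 0: 0101100010
Gen 1 (rule 137): 0001001000
Gen 2 (rule 149): 1101101111
Gen 3 (rule 137): 1001001110
Gen 4 (rule 149): 1101100101
Gen 5 (rule 137): 1001000000
Gen 6 (rule 149): 1101111111
Gen 7 (rule 137): 1001111110
Gen 8 (rule 149): 1100111101
Gen 9 (rule 137): 1000111000
Gen 10 (rule 149): 1110010111
Gen 11 (rule 137): 1100000110
Gen 12 (rule 149): 0011110001
Gen 13 (rule 137): 1011100100
Gen 14 (rule 149): 1001010111
Gen 15 (rule 137): 0000000110
Gen 16 (rule 149): 1111110001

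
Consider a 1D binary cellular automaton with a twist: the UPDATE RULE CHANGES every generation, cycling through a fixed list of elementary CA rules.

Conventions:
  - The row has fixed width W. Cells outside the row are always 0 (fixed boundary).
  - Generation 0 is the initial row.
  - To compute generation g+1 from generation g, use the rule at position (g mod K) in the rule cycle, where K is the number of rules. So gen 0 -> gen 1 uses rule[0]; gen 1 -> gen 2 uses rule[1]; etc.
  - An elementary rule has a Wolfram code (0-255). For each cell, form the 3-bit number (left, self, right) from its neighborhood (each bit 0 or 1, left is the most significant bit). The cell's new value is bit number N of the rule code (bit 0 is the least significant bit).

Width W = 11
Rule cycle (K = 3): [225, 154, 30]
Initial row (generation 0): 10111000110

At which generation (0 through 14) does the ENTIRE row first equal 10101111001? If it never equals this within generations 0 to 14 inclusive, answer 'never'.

Answer: 12

Derivation:
Gen 0: 10111000110
Gen 1 (rule 225): 01011010010
Gen 2 (rule 154): 10010001101
Gen 3 (rule 30): 11111011001
Gen 4 (rule 225): 01111101000
Gen 5 (rule 154): 11111000100
Gen 6 (rule 30): 10000101110
Gen 7 (rule 225): 00110010110
Gen 8 (rule 154): 01101100101
Gen 9 (rule 30): 11001011101
Gen 10 (rule 225): 01000101110
Gen 11 (rule 154): 10101001101
Gen 12 (rule 30): 10101111001
Gen 13 (rule 225): 01010111000
Gen 14 (rule 154): 10000110100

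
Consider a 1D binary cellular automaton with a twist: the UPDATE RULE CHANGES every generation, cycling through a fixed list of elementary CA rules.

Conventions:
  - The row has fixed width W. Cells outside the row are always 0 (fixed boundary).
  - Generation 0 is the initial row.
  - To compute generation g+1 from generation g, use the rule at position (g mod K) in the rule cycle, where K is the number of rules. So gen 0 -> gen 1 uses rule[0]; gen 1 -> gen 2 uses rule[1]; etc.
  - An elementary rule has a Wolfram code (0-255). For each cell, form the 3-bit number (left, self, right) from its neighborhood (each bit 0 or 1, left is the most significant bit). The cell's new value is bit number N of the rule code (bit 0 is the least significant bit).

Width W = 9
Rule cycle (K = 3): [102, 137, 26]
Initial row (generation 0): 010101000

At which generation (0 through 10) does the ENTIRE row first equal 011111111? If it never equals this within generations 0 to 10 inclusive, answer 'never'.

Answer: never

Derivation:
Gen 0: 010101000
Gen 1 (rule 102): 111111000
Gen 2 (rule 137): 111110011
Gen 3 (rule 26): 100001110
Gen 4 (rule 102): 100010010
Gen 5 (rule 137): 001000000
Gen 6 (rule 26): 010100000
Gen 7 (rule 102): 111100000
Gen 8 (rule 137): 111001111
Gen 9 (rule 26): 100111000
Gen 10 (rule 102): 101001000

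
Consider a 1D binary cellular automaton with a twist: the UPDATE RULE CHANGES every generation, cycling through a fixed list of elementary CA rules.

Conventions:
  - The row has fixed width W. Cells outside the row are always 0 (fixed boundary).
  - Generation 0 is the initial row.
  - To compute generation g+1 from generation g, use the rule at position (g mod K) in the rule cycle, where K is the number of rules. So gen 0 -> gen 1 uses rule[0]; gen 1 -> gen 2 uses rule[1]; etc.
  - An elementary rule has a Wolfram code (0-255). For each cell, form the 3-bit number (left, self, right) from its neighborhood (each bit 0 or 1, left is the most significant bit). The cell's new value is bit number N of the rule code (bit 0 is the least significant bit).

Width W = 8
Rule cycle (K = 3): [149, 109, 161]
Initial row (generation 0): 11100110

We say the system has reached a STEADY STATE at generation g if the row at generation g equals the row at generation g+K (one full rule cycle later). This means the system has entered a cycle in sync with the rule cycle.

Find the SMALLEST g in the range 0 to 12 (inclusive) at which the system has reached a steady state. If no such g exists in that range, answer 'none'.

Gen 0: 11100110
Gen 1 (rule 149): 01010001
Gen 2 (rule 109): 01110101
Gen 3 (rule 161): 00101010
Gen 4 (rule 149): 10101011
Gen 5 (rule 109): 11111111
Gen 6 (rule 161): 01111110
Gen 7 (rule 149): 00111101
Gen 8 (rule 109): 10100111
Gen 9 (rule 161): 01000010
Gen 10 (rule 149): 01111011
Gen 11 (rule 109): 01001111
Gen 12 (rule 161): 00000110
Gen 13 (rule 149): 11110001
Gen 14 (rule 109): 10010101
Gen 15 (rule 161): 00001010

Answer: none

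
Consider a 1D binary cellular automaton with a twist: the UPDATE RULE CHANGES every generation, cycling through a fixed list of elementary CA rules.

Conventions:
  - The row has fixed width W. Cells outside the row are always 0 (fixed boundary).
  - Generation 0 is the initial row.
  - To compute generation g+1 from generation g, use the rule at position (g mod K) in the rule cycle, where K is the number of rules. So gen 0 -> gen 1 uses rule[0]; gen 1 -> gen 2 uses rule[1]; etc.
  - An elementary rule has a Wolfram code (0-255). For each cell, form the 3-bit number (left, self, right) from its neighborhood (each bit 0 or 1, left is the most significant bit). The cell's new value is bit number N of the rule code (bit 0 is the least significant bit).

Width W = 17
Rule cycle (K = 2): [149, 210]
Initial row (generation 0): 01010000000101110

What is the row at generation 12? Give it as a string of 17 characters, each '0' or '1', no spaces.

Gen 0: 01010000000101110
Gen 1 (rule 149): 01011111110100101
Gen 2 (rule 210): 10001111110011000
Gen 3 (rule 149): 11100111101000111
Gen 4 (rule 210): 01111011100101011
Gen 5 (rule 149): 00110001010101000
Gen 6 (rule 210): 01011010000000100
Gen 7 (rule 149): 01000011111110111
Gen 8 (rule 210): 10100101111110011
Gen 9 (rule 149): 10110100111101000
Gen 10 (rule 210): 00010011011100100
Gen 11 (rule 149): 11011000001010111
Gen 12 (rule 210): 01001100010000011

Answer: 01001100010000011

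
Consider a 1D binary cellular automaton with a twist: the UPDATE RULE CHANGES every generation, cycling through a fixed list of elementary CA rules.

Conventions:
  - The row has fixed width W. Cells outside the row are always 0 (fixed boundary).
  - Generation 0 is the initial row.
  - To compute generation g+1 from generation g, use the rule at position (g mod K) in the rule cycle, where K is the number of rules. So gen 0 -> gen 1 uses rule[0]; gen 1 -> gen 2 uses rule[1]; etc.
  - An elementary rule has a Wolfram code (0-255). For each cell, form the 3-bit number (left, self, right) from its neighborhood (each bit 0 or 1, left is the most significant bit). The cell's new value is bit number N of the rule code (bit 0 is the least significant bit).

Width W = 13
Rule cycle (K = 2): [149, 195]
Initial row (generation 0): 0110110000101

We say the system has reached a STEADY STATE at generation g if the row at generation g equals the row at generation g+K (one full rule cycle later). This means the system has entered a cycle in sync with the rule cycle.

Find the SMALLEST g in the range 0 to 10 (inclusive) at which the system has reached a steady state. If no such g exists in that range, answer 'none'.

Gen 0: 0110110000101
Gen 1 (rule 149): 0000001110101
Gen 2 (rule 195): 1111110110000
Gen 3 (rule 149): 0111100001111
Gen 4 (rule 195): 1011101110111
Gen 5 (rule 149): 1001000100010
Gen 6 (rule 195): 0010011001100
Gen 7 (rule 149): 1011000100011
Gen 8 (rule 195): 0001011001101
Gen 9 (rule 149): 1101000100001
Gen 10 (rule 195): 0100011001110
Gen 11 (rule 149): 0111000100101
Gen 12 (rule 195): 1011011001000

Answer: none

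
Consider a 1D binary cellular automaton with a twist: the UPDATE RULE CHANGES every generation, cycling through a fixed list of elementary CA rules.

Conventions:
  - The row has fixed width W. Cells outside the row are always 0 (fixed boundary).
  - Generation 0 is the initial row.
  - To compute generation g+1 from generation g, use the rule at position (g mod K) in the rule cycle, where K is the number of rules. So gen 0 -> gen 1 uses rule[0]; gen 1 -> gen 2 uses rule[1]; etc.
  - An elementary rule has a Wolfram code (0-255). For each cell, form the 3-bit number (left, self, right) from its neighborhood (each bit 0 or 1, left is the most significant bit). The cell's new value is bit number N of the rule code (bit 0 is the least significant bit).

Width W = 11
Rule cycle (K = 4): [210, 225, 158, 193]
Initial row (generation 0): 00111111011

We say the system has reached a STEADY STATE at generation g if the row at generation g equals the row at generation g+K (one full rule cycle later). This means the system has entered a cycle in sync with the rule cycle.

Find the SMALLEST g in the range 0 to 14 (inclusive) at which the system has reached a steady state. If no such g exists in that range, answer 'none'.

Gen 0: 00111111011
Gen 1 (rule 210): 01011111001
Gen 2 (rule 225): 00101111000
Gen 3 (rule 158): 01101110100
Gen 4 (rule 193): 00100110001
Gen 5 (rule 210): 01011011010
Gen 6 (rule 225): 00101101100
Gen 7 (rule 158): 01101001010
Gen 8 (rule 193): 00100000000
Gen 9 (rule 210): 01010000000
Gen 10 (rule 225): 00100111111
Gen 11 (rule 158): 01111111110
Gen 12 (rule 193): 00111111110
Gen 13 (rule 210): 01011111111
Gen 14 (rule 225): 00101111111
Gen 15 (rule 158): 01101111110
Gen 16 (rule 193): 00100111110
Gen 17 (rule 210): 01011011111
Gen 18 (rule 225): 00101101111

Answer: none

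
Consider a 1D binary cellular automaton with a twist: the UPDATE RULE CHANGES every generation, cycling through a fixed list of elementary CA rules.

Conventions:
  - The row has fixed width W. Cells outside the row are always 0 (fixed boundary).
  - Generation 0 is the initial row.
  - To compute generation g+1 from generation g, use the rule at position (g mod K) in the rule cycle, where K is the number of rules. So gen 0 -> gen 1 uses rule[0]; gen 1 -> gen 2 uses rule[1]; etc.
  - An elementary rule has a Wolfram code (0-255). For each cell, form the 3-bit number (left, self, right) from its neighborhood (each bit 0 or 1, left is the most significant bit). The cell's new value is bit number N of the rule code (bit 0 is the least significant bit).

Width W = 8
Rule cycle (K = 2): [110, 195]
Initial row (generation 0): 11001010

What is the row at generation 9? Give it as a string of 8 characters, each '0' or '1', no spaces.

Gen 0: 11001010
Gen 1 (rule 110): 11011110
Gen 2 (rule 195): 01001110
Gen 3 (rule 110): 11011010
Gen 4 (rule 195): 01001000
Gen 5 (rule 110): 11011000
Gen 6 (rule 195): 01001011
Gen 7 (rule 110): 11011111
Gen 8 (rule 195): 01001111
Gen 9 (rule 110): 11011001

Answer: 11011001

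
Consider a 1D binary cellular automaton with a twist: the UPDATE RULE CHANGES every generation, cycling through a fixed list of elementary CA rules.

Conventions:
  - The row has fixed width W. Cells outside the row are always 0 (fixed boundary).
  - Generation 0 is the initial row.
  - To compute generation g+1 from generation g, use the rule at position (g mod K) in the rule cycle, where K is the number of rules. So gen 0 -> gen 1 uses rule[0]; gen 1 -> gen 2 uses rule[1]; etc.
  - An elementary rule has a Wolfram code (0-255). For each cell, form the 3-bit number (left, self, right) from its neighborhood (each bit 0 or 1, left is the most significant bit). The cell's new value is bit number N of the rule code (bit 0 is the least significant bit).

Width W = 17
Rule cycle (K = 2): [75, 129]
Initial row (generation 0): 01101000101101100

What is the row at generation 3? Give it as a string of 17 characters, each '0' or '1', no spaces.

Answer: 10010011111111111

Derivation:
Gen 0: 01101000101101100
Gen 1 (rule 75): 11100011001101101
Gen 2 (rule 129): 01001000000000000
Gen 3 (rule 75): 10010011111111111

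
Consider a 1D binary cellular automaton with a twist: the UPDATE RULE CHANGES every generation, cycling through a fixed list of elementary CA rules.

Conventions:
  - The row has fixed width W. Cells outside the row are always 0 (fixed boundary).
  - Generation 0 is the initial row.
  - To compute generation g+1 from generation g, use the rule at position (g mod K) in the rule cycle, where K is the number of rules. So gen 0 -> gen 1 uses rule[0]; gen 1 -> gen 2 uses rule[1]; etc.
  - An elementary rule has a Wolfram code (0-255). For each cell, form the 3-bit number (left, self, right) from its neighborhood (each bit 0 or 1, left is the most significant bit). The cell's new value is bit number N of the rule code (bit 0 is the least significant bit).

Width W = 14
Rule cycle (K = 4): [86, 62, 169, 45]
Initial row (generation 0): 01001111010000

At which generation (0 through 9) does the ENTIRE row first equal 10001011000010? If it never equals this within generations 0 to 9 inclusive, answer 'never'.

Gen 0: 01001111010000
Gen 1 (rule 86): 11110001011000
Gen 2 (rule 62): 10001011110100
Gen 3 (rule 169): 00100111101001
Gen 4 (rule 45): 10100100011001
Gen 5 (rule 86): 10111110101111
Gen 6 (rule 62): 11100001111000
Gen 7 (rule 169): 11001101110011
Gen 8 (rule 45): 10001011000010
Gen 9 (rule 86): 11011001100111

Answer: 8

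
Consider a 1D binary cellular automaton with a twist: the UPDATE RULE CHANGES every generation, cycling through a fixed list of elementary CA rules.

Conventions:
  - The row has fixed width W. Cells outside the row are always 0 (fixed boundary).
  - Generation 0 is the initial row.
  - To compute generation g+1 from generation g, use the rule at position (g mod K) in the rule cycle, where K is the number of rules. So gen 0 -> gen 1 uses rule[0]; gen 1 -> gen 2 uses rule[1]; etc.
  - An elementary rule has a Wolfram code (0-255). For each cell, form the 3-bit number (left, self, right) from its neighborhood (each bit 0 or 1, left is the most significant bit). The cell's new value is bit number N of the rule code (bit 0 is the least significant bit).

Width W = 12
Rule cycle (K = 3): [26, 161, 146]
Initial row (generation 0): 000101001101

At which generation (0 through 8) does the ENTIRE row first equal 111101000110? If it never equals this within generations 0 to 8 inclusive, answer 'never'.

Gen 0: 000101001101
Gen 1 (rule 26): 001000111000
Gen 2 (rule 161): 100010010011
Gen 3 (rule 146): 010101101100
Gen 4 (rule 26): 100001001010
Gen 5 (rule 161): 001100000100
Gen 6 (rule 146): 010010001010
Gen 7 (rule 26): 101101010001
Gen 8 (rule 161): 010010100100

Answer: never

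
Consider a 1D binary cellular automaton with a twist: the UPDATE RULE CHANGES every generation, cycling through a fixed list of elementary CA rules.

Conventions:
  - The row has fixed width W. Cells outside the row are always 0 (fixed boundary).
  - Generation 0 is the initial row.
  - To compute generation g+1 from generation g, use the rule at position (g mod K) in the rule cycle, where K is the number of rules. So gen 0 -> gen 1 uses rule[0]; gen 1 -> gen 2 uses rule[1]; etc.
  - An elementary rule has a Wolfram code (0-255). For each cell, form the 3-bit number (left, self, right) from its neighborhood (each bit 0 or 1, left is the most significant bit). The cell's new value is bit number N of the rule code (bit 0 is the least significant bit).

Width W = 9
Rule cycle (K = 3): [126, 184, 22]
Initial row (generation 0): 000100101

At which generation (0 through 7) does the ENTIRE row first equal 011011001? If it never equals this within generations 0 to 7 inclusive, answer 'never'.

Answer: never

Derivation:
Gen 0: 000100101
Gen 1 (rule 126): 001111111
Gen 2 (rule 184): 001111110
Gen 3 (rule 22): 010000001
Gen 4 (rule 126): 111000011
Gen 5 (rule 184): 110100010
Gen 6 (rule 22): 000110111
Gen 7 (rule 126): 001111101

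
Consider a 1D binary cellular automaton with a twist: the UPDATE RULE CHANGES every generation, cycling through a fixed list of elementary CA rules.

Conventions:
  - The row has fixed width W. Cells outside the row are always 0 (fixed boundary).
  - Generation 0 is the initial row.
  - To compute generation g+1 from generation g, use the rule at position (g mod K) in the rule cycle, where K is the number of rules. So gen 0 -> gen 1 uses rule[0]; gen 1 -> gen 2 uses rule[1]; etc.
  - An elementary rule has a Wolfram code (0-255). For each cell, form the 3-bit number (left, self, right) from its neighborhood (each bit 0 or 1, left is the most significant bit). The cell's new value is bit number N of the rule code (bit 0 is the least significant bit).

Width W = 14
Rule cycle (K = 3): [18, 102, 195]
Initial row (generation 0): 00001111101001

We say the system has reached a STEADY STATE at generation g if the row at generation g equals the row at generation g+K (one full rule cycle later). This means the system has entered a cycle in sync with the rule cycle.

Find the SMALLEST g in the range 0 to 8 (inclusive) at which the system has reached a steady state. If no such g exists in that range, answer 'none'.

Answer: 7

Derivation:
Gen 0: 00001111101001
Gen 1 (rule 18): 00010000000110
Gen 2 (rule 102): 00110000001010
Gen 3 (rule 195): 11010111110000
Gen 4 (rule 18): 00000000001000
Gen 5 (rule 102): 00000000011000
Gen 6 (rule 195): 11111111101011
Gen 7 (rule 18): 00000000000000
Gen 8 (rule 102): 00000000000000
Gen 9 (rule 195): 11111111111111
Gen 10 (rule 18): 00000000000000
Gen 11 (rule 102): 00000000000000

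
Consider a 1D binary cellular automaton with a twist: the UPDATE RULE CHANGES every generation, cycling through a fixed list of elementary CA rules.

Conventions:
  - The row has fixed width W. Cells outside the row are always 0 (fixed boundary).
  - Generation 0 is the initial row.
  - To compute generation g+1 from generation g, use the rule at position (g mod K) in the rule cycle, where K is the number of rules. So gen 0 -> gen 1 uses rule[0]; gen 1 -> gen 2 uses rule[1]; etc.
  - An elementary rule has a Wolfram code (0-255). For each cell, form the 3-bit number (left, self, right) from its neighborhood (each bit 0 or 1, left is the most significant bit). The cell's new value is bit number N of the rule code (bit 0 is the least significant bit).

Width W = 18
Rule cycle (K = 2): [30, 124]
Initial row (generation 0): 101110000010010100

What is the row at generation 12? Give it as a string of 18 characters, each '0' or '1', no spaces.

Gen 0: 101110000010010100
Gen 1 (rule 30): 101001000111110110
Gen 2 (rule 124): 111101100100011111
Gen 3 (rule 30): 100001011110110000
Gen 4 (rule 124): 110001110011111000
Gen 5 (rule 30): 101011001110000100
Gen 6 (rule 124): 111111101011000110
Gen 7 (rule 30): 100000001010101101
Gen 8 (rule 124): 110000001111111111
Gen 9 (rule 30): 101000011000000000
Gen 10 (rule 124): 111100011100000000
Gen 11 (rule 30): 100010110010000000
Gen 12 (rule 124): 110011111011000000

Answer: 110011111011000000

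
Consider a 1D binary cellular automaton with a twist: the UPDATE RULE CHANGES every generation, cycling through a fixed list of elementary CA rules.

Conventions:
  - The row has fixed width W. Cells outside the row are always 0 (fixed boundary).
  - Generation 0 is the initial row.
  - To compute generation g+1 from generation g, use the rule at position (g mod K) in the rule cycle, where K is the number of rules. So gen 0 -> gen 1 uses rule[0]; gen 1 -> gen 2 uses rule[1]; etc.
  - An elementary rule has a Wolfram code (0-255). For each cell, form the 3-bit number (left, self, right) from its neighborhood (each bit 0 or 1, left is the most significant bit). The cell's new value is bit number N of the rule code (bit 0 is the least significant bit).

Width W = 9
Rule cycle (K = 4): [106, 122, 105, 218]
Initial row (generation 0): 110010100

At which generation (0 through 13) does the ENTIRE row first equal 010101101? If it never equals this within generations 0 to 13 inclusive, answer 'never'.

Answer: never

Derivation:
Gen 0: 110010100
Gen 1 (rule 106): 110101000
Gen 2 (rule 122): 111010100
Gen 3 (rule 105): 101101001
Gen 4 (rule 218): 001100110
Gen 5 (rule 106): 011101110
Gen 6 (rule 122): 110111011
Gen 7 (rule 105): 111101111
Gen 8 (rule 218): 111101111
Gen 9 (rule 106): 100111001
Gen 10 (rule 122): 011101110
Gen 11 (rule 105): 010111010
Gen 12 (rule 218): 100111001
Gen 13 (rule 106): 001101010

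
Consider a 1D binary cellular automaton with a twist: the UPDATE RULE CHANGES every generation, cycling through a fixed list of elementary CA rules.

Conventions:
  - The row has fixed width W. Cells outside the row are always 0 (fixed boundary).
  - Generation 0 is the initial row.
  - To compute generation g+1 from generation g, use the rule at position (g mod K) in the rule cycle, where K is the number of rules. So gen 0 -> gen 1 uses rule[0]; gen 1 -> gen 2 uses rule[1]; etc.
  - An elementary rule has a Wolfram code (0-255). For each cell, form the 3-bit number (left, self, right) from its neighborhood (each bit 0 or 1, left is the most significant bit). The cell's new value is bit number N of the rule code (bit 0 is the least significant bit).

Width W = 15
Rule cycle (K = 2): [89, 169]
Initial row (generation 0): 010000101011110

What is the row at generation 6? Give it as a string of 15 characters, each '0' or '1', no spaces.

Answer: 101001000011110

Derivation:
Gen 0: 010000101011110
Gen 1 (rule 89): 001110000010011
Gen 2 (rule 169): 101100111000010
Gen 3 (rule 89): 001110101111001
Gen 4 (rule 169): 101101011110000
Gen 5 (rule 89): 001100010011111
Gen 6 (rule 169): 101001000011110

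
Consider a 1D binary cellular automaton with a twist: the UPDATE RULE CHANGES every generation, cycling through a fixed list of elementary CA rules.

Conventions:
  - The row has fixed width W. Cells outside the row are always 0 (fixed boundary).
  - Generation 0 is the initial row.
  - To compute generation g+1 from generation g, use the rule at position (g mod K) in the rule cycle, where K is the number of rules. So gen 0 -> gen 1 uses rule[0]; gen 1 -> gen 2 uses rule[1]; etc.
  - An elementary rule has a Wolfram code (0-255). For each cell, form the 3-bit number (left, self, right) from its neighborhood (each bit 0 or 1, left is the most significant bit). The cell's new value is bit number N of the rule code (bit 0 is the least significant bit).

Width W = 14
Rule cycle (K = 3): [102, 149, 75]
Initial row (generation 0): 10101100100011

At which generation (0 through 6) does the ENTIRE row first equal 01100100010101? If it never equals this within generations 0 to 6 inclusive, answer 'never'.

Answer: 2

Derivation:
Gen 0: 10101100100011
Gen 1 (rule 102): 11110101100101
Gen 2 (rule 149): 01100100010101
Gen 3 (rule 75): 11101001100000
Gen 4 (rule 102): 00111010100000
Gen 5 (rule 149): 10010010111111
Gen 6 (rule 75): 00100100100001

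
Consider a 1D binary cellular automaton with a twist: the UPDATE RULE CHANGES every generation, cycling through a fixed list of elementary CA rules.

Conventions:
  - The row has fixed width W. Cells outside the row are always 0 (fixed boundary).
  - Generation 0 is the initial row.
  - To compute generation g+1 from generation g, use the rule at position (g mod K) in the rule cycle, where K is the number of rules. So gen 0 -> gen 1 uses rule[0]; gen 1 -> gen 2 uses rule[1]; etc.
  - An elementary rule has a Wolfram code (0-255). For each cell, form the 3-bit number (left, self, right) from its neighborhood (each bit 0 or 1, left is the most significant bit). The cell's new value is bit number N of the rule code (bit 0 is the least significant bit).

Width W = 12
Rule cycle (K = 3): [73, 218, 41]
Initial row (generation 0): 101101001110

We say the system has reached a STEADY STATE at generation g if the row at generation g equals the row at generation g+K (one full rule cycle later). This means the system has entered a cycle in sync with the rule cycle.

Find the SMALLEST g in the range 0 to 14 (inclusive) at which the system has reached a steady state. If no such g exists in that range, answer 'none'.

Answer: none

Derivation:
Gen 0: 101101001110
Gen 1 (rule 73): 001100001010
Gen 2 (rule 218): 011110010001
Gen 3 (rule 41): 010000000100
Gen 4 (rule 73): 000111110001
Gen 5 (rule 218): 001111111010
Gen 6 (rule 41): 101000000100
Gen 7 (rule 73): 000011110001
Gen 8 (rule 218): 000111111010
Gen 9 (rule 41): 110100000100
Gen 10 (rule 73): 110001110001
Gen 11 (rule 218): 111011111010
Gen 12 (rule 41): 100110000100
Gen 13 (rule 73): 000110110001
Gen 14 (rule 218): 001110111010
Gen 15 (rule 41): 101001100100
Gen 16 (rule 73): 000001100001
Gen 17 (rule 218): 000011110010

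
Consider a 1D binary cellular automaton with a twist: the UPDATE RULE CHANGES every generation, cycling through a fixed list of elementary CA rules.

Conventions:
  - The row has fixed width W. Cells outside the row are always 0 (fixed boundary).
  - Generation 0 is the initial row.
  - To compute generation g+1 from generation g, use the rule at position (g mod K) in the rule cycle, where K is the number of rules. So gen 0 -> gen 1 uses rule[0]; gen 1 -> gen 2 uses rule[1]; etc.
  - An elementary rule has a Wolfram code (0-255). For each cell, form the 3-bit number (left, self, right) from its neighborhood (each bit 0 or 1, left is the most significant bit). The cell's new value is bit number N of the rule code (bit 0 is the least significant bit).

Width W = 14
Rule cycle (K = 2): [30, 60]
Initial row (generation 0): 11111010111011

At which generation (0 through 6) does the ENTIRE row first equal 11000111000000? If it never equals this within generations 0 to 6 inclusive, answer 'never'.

Answer: 6

Derivation:
Gen 0: 11111010111011
Gen 1 (rule 30): 10000010100010
Gen 2 (rule 60): 11000011110011
Gen 3 (rule 30): 10100110001110
Gen 4 (rule 60): 11110101001001
Gen 5 (rule 30): 10000101111111
Gen 6 (rule 60): 11000111000000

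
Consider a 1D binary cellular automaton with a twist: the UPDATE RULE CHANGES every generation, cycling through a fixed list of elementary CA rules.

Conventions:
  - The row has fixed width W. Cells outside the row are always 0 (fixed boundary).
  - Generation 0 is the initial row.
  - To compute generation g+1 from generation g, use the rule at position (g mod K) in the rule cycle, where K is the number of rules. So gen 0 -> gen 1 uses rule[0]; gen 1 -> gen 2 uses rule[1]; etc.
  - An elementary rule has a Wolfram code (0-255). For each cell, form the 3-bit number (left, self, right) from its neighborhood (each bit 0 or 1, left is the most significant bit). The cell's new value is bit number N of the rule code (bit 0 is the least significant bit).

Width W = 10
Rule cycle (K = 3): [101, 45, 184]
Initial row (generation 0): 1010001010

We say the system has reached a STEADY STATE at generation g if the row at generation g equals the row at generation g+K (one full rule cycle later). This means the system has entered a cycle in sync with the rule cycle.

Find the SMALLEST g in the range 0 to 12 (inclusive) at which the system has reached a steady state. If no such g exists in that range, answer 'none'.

Answer: none

Derivation:
Gen 0: 1010001010
Gen 1 (rule 101): 1110101110
Gen 2 (rule 45): 1001111000
Gen 3 (rule 184): 0101110100
Gen 4 (rule 101): 0110011101
Gen 5 (rule 45): 0100010011
Gen 6 (rule 184): 0010001010
Gen 7 (rule 101): 1010101110
Gen 8 (rule 45): 1111111000
Gen 9 (rule 184): 1111110100
Gen 10 (rule 101): 0000011101
Gen 11 (rule 45): 1111010011
Gen 12 (rule 184): 1110101010
Gen 13 (rule 101): 0011111110
Gen 14 (rule 45): 1010000000
Gen 15 (rule 184): 0101000000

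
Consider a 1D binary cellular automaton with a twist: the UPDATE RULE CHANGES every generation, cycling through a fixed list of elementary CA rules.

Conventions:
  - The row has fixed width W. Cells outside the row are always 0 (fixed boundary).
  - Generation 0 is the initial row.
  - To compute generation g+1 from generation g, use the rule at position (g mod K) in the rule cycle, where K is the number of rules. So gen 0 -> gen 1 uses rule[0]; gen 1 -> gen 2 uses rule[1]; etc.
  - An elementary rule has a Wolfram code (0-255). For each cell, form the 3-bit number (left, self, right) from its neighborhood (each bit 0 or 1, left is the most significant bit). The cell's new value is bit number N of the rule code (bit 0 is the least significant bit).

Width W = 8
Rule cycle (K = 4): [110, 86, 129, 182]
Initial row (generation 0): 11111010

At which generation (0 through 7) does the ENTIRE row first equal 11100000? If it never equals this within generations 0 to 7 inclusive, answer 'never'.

Gen 0: 11111010
Gen 1 (rule 110): 10001110
Gen 2 (rule 86): 11010011
Gen 3 (rule 129): 00000000
Gen 4 (rule 182): 00000000
Gen 5 (rule 110): 00000000
Gen 6 (rule 86): 00000000
Gen 7 (rule 129): 11111111

Answer: never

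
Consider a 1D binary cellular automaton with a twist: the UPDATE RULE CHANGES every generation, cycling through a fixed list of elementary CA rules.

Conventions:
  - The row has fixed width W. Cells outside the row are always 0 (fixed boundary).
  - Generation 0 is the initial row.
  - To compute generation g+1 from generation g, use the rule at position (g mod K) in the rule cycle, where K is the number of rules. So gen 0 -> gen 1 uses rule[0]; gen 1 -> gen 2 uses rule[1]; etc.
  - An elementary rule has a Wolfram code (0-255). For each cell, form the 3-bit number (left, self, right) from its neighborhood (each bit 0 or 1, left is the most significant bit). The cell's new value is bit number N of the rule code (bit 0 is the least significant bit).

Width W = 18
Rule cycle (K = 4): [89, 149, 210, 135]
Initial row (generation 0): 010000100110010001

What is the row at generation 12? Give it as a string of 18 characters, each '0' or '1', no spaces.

Answer: 100010000000111101

Derivation:
Gen 0: 010000100110010001
Gen 1 (rule 89): 001110010111001100
Gen 2 (rule 149): 100101010010100011
Gen 3 (rule 210): 011000001100010101
Gen 4 (rule 135): 100011110001110101
Gen 5 (rule 89): 011010011101010000
Gen 6 (rule 149): 000011001001011111
Gen 7 (rule 210): 000101110110001111
Gen 8 (rule 135): 111100100000110110
Gen 9 (rule 89): 100110011110110111
Gen 10 (rule 149): 110001001100000010
Gen 11 (rule 210): 011010110110000101
Gen 12 (rule 135): 100010000000111101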